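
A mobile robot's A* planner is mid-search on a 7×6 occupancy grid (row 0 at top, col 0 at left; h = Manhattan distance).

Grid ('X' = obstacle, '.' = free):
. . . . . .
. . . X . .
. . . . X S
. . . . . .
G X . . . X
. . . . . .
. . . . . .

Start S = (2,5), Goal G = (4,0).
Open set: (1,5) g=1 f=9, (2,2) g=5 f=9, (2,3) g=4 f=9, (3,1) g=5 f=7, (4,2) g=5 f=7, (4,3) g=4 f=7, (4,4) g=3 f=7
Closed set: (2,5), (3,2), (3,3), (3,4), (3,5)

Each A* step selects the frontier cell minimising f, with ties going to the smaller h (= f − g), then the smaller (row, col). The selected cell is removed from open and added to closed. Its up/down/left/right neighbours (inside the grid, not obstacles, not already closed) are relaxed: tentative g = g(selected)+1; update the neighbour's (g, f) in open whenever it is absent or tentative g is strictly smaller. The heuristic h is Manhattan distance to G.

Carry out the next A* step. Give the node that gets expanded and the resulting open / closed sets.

expanded=(3,1); open=[(1,5) g=1 f=9, (2,1) g=6 f=9, (2,2) g=5 f=9, (2,3) g=4 f=9, (3,0) g=6 f=7, (4,2) g=5 f=7, (4,3) g=4 f=7, (4,4) g=3 f=7]; closed=[(2,5), (3,1), (3,2), (3,3), (3,4), (3,5)]

step 1: expand (3,1) (f=7, h=2) → closed; open now [(1,5) g=1 f=9, (2,1) g=6 f=9, (2,2) g=5 f=9, (2,3) g=4 f=9, (3,0) g=6 f=7, (4,2) g=5 f=7, (4,3) g=4 f=7, (4,4) g=3 f=7]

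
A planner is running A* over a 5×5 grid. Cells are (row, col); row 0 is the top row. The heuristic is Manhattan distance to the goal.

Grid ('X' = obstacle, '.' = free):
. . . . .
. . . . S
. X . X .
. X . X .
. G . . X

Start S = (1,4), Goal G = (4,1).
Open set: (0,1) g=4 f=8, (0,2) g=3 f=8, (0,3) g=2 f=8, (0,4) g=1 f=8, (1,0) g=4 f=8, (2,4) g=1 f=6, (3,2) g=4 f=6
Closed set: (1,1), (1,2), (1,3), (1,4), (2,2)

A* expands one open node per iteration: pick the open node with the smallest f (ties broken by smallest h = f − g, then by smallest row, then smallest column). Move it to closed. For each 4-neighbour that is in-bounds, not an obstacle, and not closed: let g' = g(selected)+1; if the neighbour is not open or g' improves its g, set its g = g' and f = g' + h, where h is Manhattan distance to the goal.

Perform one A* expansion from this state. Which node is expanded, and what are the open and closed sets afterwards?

expanded=(3,2); open=[(0,1) g=4 f=8, (0,2) g=3 f=8, (0,3) g=2 f=8, (0,4) g=1 f=8, (1,0) g=4 f=8, (2,4) g=1 f=6, (4,2) g=5 f=6]; closed=[(1,1), (1,2), (1,3), (1,4), (2,2), (3,2)]

step 1: expand (3,2) (f=6, h=2) → closed; open now [(0,1) g=4 f=8, (0,2) g=3 f=8, (0,3) g=2 f=8, (0,4) g=1 f=8, (1,0) g=4 f=8, (2,4) g=1 f=6, (4,2) g=5 f=6]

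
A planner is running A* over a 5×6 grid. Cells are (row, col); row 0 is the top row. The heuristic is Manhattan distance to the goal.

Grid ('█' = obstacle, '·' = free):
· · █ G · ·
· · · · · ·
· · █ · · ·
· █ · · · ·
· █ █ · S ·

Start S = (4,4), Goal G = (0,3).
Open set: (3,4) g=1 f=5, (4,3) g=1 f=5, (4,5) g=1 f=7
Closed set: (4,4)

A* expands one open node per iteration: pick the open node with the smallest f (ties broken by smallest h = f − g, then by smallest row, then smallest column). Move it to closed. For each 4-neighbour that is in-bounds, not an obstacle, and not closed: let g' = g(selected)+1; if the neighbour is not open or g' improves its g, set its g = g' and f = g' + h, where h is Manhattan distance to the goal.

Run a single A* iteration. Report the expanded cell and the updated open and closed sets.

expanded=(3,4); open=[(2,4) g=2 f=5, (3,3) g=2 f=5, (3,5) g=2 f=7, (4,3) g=1 f=5, (4,5) g=1 f=7]; closed=[(3,4), (4,4)]

step 1: expand (3,4) (f=5, h=4) → closed; open now [(2,4) g=2 f=5, (3,3) g=2 f=5, (3,5) g=2 f=7, (4,3) g=1 f=5, (4,5) g=1 f=7]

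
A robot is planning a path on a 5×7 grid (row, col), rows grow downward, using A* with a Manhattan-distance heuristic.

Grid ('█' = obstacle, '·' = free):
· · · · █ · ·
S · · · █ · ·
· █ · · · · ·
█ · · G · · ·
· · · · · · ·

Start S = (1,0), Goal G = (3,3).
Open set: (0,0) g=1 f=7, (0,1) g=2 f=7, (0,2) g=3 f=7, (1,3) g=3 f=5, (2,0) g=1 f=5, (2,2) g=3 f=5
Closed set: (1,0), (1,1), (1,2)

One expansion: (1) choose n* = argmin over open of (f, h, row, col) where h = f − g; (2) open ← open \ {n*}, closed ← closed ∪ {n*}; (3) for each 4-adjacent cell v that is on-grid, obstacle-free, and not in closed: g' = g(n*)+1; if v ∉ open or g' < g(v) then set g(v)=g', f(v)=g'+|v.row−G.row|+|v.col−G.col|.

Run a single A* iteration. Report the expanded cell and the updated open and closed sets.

step 1: expand (1,3) (f=5, h=2) → closed; open now [(0,0) g=1 f=7, (0,1) g=2 f=7, (0,2) g=3 f=7, (0,3) g=4 f=7, (2,0) g=1 f=5, (2,2) g=3 f=5, (2,3) g=4 f=5]

expanded=(1,3); open=[(0,0) g=1 f=7, (0,1) g=2 f=7, (0,2) g=3 f=7, (0,3) g=4 f=7, (2,0) g=1 f=5, (2,2) g=3 f=5, (2,3) g=4 f=5]; closed=[(1,0), (1,1), (1,2), (1,3)]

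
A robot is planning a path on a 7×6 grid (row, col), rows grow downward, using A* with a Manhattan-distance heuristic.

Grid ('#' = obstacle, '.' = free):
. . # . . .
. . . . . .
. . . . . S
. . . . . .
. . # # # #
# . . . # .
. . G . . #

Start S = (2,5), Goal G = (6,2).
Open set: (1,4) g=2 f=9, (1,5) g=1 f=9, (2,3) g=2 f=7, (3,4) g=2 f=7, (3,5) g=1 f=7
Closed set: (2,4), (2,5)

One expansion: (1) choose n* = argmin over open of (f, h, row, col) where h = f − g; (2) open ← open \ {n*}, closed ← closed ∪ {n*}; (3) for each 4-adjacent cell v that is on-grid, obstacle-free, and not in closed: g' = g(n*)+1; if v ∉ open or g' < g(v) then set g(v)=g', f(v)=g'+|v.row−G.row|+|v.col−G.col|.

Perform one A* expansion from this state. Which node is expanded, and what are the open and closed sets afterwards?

expanded=(2,3); open=[(1,3) g=3 f=9, (1,4) g=2 f=9, (1,5) g=1 f=9, (2,2) g=3 f=7, (3,3) g=3 f=7, (3,4) g=2 f=7, (3,5) g=1 f=7]; closed=[(2,3), (2,4), (2,5)]

step 1: expand (2,3) (f=7, h=5) → closed; open now [(1,3) g=3 f=9, (1,4) g=2 f=9, (1,5) g=1 f=9, (2,2) g=3 f=7, (3,3) g=3 f=7, (3,4) g=2 f=7, (3,5) g=1 f=7]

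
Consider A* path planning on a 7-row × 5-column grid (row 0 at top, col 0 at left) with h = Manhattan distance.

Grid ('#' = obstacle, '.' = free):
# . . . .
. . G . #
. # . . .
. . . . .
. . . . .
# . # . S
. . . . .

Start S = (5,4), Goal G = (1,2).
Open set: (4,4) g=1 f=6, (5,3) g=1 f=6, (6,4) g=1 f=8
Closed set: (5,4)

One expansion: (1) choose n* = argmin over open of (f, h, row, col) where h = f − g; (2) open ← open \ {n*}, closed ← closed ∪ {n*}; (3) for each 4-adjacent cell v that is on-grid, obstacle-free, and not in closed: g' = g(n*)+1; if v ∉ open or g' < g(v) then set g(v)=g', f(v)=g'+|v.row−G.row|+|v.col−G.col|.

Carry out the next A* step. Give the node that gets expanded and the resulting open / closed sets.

step 1: expand (4,4) (f=6, h=5) → closed; open now [(3,4) g=2 f=6, (4,3) g=2 f=6, (5,3) g=1 f=6, (6,4) g=1 f=8]

expanded=(4,4); open=[(3,4) g=2 f=6, (4,3) g=2 f=6, (5,3) g=1 f=6, (6,4) g=1 f=8]; closed=[(4,4), (5,4)]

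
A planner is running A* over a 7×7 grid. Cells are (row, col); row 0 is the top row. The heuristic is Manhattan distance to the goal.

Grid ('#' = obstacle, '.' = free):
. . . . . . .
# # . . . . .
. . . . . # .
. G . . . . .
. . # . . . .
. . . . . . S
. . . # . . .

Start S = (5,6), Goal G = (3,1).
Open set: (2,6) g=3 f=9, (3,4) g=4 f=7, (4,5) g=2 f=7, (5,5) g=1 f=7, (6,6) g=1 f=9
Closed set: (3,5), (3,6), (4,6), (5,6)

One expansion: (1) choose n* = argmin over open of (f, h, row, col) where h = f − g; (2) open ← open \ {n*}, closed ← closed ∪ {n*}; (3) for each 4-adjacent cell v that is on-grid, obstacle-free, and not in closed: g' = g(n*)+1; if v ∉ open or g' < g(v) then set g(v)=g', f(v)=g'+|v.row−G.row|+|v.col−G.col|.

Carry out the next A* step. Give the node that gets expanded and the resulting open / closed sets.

step 1: expand (3,4) (f=7, h=3) → closed; open now [(2,4) g=5 f=9, (2,6) g=3 f=9, (3,3) g=5 f=7, (4,4) g=5 f=9, (4,5) g=2 f=7, (5,5) g=1 f=7, (6,6) g=1 f=9]

expanded=(3,4); open=[(2,4) g=5 f=9, (2,6) g=3 f=9, (3,3) g=5 f=7, (4,4) g=5 f=9, (4,5) g=2 f=7, (5,5) g=1 f=7, (6,6) g=1 f=9]; closed=[(3,4), (3,5), (3,6), (4,6), (5,6)]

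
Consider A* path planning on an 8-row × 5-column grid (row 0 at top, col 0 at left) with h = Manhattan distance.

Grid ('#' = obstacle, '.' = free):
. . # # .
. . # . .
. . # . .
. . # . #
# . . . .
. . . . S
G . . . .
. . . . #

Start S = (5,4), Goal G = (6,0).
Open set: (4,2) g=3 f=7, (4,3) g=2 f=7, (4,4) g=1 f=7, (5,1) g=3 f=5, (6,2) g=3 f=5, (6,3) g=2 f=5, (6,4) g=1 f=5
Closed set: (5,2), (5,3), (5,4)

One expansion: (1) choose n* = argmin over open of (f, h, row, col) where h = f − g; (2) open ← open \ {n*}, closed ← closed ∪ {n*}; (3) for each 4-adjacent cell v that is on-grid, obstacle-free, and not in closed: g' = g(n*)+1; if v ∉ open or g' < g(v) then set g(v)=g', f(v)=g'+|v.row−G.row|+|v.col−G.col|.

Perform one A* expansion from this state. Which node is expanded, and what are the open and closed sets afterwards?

step 1: expand (5,1) (f=5, h=2) → closed; open now [(4,1) g=4 f=7, (4,2) g=3 f=7, (4,3) g=2 f=7, (4,4) g=1 f=7, (5,0) g=4 f=5, (6,1) g=4 f=5, (6,2) g=3 f=5, (6,3) g=2 f=5, (6,4) g=1 f=5]

expanded=(5,1); open=[(4,1) g=4 f=7, (4,2) g=3 f=7, (4,3) g=2 f=7, (4,4) g=1 f=7, (5,0) g=4 f=5, (6,1) g=4 f=5, (6,2) g=3 f=5, (6,3) g=2 f=5, (6,4) g=1 f=5]; closed=[(5,1), (5,2), (5,3), (5,4)]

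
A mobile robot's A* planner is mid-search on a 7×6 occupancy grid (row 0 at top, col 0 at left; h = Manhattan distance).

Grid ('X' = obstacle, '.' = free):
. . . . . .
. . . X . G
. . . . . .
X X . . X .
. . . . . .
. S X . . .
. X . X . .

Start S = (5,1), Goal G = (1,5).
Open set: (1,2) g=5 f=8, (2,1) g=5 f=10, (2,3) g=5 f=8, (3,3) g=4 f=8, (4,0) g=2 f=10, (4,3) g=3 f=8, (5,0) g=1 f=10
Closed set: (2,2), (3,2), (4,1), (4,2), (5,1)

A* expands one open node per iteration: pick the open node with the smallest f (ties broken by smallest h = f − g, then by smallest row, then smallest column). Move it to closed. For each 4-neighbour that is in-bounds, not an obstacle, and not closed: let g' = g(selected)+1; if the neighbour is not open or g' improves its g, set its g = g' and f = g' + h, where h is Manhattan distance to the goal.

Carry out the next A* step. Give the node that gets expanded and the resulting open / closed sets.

expanded=(1,2); open=[(0,2) g=6 f=10, (1,1) g=6 f=10, (2,1) g=5 f=10, (2,3) g=5 f=8, (3,3) g=4 f=8, (4,0) g=2 f=10, (4,3) g=3 f=8, (5,0) g=1 f=10]; closed=[(1,2), (2,2), (3,2), (4,1), (4,2), (5,1)]

step 1: expand (1,2) (f=8, h=3) → closed; open now [(0,2) g=6 f=10, (1,1) g=6 f=10, (2,1) g=5 f=10, (2,3) g=5 f=8, (3,3) g=4 f=8, (4,0) g=2 f=10, (4,3) g=3 f=8, (5,0) g=1 f=10]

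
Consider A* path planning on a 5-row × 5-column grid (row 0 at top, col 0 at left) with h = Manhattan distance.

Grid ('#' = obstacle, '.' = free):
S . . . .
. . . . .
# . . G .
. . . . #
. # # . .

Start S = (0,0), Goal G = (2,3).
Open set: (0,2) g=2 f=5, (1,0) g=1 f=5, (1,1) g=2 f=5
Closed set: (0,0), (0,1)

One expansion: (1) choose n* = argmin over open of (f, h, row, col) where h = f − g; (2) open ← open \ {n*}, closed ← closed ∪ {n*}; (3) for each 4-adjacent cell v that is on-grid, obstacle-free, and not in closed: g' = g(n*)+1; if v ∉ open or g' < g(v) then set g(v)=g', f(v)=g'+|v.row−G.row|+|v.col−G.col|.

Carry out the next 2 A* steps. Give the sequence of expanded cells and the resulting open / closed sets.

step 1: expand (0,2) (f=5, h=3) → closed; open now [(0,3) g=3 f=5, (1,0) g=1 f=5, (1,1) g=2 f=5, (1,2) g=3 f=5]
step 2: expand (0,3) (f=5, h=2) → closed; open now [(0,4) g=4 f=7, (1,0) g=1 f=5, (1,1) g=2 f=5, (1,2) g=3 f=5, (1,3) g=4 f=5]

order=[(0,2) → (0,3)]; open=[(0,4) g=4 f=7, (1,0) g=1 f=5, (1,1) g=2 f=5, (1,2) g=3 f=5, (1,3) g=4 f=5]; closed=[(0,0), (0,1), (0,2), (0,3)]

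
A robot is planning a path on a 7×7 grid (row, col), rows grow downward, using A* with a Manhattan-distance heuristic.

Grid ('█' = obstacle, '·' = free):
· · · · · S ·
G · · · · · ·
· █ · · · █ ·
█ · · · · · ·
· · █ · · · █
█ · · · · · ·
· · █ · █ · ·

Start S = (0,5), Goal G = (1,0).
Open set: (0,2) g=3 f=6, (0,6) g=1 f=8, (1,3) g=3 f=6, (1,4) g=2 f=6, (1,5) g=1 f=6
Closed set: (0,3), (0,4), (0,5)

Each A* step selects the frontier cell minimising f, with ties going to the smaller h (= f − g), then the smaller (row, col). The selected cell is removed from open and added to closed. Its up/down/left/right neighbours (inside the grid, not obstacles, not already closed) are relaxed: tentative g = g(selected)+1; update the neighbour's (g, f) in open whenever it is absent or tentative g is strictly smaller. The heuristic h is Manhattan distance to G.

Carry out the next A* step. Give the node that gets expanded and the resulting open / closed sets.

expanded=(0,2); open=[(0,1) g=4 f=6, (0,6) g=1 f=8, (1,2) g=4 f=6, (1,3) g=3 f=6, (1,4) g=2 f=6, (1,5) g=1 f=6]; closed=[(0,2), (0,3), (0,4), (0,5)]

step 1: expand (0,2) (f=6, h=3) → closed; open now [(0,1) g=4 f=6, (0,6) g=1 f=8, (1,2) g=4 f=6, (1,3) g=3 f=6, (1,4) g=2 f=6, (1,5) g=1 f=6]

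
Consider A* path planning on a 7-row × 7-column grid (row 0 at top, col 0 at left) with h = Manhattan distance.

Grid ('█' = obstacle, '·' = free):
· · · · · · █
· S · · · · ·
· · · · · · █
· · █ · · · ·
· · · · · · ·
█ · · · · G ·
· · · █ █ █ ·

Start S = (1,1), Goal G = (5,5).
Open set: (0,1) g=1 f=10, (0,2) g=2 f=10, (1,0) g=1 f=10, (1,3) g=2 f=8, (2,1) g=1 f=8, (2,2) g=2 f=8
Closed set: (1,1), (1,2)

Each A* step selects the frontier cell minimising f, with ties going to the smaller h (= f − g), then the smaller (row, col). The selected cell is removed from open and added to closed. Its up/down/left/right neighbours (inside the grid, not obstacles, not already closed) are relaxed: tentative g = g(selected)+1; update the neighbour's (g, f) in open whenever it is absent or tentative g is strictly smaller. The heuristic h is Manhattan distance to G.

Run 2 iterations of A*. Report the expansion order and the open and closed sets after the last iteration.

step 1: expand (1,3) (f=8, h=6) → closed; open now [(0,1) g=1 f=10, (0,2) g=2 f=10, (0,3) g=3 f=10, (1,0) g=1 f=10, (1,4) g=3 f=8, (2,1) g=1 f=8, (2,2) g=2 f=8, (2,3) g=3 f=8]
step 2: expand (1,4) (f=8, h=5) → closed; open now [(0,1) g=1 f=10, (0,2) g=2 f=10, (0,3) g=3 f=10, (0,4) g=4 f=10, (1,0) g=1 f=10, (1,5) g=4 f=8, (2,1) g=1 f=8, (2,2) g=2 f=8, (2,3) g=3 f=8, (2,4) g=4 f=8]

order=[(1,3) → (1,4)]; open=[(0,1) g=1 f=10, (0,2) g=2 f=10, (0,3) g=3 f=10, (0,4) g=4 f=10, (1,0) g=1 f=10, (1,5) g=4 f=8, (2,1) g=1 f=8, (2,2) g=2 f=8, (2,3) g=3 f=8, (2,4) g=4 f=8]; closed=[(1,1), (1,2), (1,3), (1,4)]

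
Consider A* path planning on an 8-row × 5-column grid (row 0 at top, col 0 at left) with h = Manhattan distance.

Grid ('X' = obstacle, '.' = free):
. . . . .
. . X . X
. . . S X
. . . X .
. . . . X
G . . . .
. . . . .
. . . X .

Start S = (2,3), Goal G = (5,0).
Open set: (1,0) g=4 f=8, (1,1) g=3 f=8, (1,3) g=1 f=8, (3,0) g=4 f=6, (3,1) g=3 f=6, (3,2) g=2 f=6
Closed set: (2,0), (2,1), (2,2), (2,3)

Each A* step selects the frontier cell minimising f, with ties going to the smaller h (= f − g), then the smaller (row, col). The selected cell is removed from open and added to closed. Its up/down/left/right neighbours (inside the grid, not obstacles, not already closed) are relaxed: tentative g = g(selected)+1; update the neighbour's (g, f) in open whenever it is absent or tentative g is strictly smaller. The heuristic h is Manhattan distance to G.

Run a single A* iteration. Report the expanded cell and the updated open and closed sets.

step 1: expand (3,0) (f=6, h=2) → closed; open now [(1,0) g=4 f=8, (1,1) g=3 f=8, (1,3) g=1 f=8, (3,1) g=3 f=6, (3,2) g=2 f=6, (4,0) g=5 f=6]

expanded=(3,0); open=[(1,0) g=4 f=8, (1,1) g=3 f=8, (1,3) g=1 f=8, (3,1) g=3 f=6, (3,2) g=2 f=6, (4,0) g=5 f=6]; closed=[(2,0), (2,1), (2,2), (2,3), (3,0)]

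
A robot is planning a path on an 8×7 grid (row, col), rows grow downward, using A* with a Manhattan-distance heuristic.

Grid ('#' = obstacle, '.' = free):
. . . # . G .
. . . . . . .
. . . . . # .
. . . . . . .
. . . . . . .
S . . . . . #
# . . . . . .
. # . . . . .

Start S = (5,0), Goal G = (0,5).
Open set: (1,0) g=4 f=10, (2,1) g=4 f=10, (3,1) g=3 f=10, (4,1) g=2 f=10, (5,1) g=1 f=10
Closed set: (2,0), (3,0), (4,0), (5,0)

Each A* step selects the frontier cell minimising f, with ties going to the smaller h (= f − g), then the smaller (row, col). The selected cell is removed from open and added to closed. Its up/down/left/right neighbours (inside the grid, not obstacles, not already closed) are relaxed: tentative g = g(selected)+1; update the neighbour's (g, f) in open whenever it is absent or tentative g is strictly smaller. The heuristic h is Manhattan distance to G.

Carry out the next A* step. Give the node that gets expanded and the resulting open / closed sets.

expanded=(1,0); open=[(0,0) g=5 f=10, (1,1) g=5 f=10, (2,1) g=4 f=10, (3,1) g=3 f=10, (4,1) g=2 f=10, (5,1) g=1 f=10]; closed=[(1,0), (2,0), (3,0), (4,0), (5,0)]

step 1: expand (1,0) (f=10, h=6) → closed; open now [(0,0) g=5 f=10, (1,1) g=5 f=10, (2,1) g=4 f=10, (3,1) g=3 f=10, (4,1) g=2 f=10, (5,1) g=1 f=10]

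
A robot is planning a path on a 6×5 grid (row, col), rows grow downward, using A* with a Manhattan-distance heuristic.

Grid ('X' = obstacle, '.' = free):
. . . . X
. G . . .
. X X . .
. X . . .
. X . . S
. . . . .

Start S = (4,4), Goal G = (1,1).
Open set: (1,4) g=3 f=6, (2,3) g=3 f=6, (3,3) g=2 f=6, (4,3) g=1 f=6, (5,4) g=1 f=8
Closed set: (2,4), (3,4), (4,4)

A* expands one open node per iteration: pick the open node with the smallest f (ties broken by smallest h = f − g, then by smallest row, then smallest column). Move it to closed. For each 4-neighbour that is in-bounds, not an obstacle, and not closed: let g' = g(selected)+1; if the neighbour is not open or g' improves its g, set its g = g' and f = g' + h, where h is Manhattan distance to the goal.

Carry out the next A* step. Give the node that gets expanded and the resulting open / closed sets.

expanded=(1,4); open=[(1,3) g=4 f=6, (2,3) g=3 f=6, (3,3) g=2 f=6, (4,3) g=1 f=6, (5,4) g=1 f=8]; closed=[(1,4), (2,4), (3,4), (4,4)]

step 1: expand (1,4) (f=6, h=3) → closed; open now [(1,3) g=4 f=6, (2,3) g=3 f=6, (3,3) g=2 f=6, (4,3) g=1 f=6, (5,4) g=1 f=8]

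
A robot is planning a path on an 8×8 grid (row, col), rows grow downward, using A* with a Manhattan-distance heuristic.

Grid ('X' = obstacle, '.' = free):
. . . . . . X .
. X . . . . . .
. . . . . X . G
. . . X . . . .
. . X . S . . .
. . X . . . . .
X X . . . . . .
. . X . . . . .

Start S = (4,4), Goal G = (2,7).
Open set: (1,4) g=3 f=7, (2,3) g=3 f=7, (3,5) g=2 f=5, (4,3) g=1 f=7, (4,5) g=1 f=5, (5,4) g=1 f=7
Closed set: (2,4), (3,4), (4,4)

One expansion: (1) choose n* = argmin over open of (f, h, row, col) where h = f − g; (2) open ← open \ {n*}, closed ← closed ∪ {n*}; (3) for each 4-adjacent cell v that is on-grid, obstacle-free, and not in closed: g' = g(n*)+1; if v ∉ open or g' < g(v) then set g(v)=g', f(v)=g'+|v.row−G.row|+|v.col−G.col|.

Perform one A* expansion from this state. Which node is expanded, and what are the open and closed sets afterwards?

step 1: expand (3,5) (f=5, h=3) → closed; open now [(1,4) g=3 f=7, (2,3) g=3 f=7, (3,6) g=3 f=5, (4,3) g=1 f=7, (4,5) g=1 f=5, (5,4) g=1 f=7]

expanded=(3,5); open=[(1,4) g=3 f=7, (2,3) g=3 f=7, (3,6) g=3 f=5, (4,3) g=1 f=7, (4,5) g=1 f=5, (5,4) g=1 f=7]; closed=[(2,4), (3,4), (3,5), (4,4)]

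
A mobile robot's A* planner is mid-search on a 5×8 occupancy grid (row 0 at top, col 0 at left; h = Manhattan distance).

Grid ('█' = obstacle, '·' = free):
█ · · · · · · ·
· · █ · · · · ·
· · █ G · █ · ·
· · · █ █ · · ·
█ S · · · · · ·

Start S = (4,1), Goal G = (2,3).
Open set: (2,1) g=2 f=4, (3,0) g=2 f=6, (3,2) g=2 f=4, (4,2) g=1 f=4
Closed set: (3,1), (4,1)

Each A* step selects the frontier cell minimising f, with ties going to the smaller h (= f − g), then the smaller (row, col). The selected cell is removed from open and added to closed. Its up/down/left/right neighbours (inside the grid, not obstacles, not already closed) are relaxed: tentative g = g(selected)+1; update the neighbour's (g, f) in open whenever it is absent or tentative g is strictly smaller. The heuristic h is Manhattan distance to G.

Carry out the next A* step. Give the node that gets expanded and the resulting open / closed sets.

step 1: expand (2,1) (f=4, h=2) → closed; open now [(1,1) g=3 f=6, (2,0) g=3 f=6, (3,0) g=2 f=6, (3,2) g=2 f=4, (4,2) g=1 f=4]

expanded=(2,1); open=[(1,1) g=3 f=6, (2,0) g=3 f=6, (3,0) g=2 f=6, (3,2) g=2 f=4, (4,2) g=1 f=4]; closed=[(2,1), (3,1), (4,1)]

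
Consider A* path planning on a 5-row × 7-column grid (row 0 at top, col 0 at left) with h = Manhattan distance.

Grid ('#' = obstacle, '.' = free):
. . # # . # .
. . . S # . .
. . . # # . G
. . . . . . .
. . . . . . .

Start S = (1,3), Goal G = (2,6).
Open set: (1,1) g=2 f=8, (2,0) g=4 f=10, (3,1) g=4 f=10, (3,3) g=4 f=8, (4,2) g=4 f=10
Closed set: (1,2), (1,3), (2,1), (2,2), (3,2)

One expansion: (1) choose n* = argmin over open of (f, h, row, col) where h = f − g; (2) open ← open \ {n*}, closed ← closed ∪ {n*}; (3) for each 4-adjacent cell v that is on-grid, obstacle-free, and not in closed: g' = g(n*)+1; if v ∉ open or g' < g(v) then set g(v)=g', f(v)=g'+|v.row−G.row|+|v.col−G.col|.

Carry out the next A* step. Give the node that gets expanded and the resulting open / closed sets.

step 1: expand (3,3) (f=8, h=4) → closed; open now [(1,1) g=2 f=8, (2,0) g=4 f=10, (3,1) g=4 f=10, (3,4) g=5 f=8, (4,2) g=4 f=10, (4,3) g=5 f=10]

expanded=(3,3); open=[(1,1) g=2 f=8, (2,0) g=4 f=10, (3,1) g=4 f=10, (3,4) g=5 f=8, (4,2) g=4 f=10, (4,3) g=5 f=10]; closed=[(1,2), (1,3), (2,1), (2,2), (3,2), (3,3)]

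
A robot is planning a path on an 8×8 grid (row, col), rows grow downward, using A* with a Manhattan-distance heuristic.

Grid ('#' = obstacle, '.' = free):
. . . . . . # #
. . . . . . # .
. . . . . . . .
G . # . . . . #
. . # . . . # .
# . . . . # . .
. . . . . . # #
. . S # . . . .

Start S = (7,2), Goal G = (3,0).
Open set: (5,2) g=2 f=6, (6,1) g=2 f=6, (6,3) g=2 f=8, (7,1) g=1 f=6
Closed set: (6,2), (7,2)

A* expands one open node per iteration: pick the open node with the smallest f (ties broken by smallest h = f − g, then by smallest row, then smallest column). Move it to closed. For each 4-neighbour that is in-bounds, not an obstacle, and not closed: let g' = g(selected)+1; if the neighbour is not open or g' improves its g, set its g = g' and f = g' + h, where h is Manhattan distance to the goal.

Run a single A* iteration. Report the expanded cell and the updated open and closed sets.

step 1: expand (5,2) (f=6, h=4) → closed; open now [(5,1) g=3 f=6, (5,3) g=3 f=8, (6,1) g=2 f=6, (6,3) g=2 f=8, (7,1) g=1 f=6]

expanded=(5,2); open=[(5,1) g=3 f=6, (5,3) g=3 f=8, (6,1) g=2 f=6, (6,3) g=2 f=8, (7,1) g=1 f=6]; closed=[(5,2), (6,2), (7,2)]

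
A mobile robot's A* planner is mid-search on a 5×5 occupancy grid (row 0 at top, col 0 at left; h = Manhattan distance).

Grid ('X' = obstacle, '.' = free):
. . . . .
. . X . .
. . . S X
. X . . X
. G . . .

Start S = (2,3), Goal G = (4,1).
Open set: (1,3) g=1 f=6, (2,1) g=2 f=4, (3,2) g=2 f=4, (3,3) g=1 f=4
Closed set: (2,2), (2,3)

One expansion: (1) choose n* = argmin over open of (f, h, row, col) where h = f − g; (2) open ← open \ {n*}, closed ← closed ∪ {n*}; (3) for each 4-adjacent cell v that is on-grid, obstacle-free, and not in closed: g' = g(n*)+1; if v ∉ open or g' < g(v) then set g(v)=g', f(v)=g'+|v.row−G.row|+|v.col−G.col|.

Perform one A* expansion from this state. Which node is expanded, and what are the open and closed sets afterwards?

step 1: expand (2,1) (f=4, h=2) → closed; open now [(1,1) g=3 f=6, (1,3) g=1 f=6, (2,0) g=3 f=6, (3,2) g=2 f=4, (3,3) g=1 f=4]

expanded=(2,1); open=[(1,1) g=3 f=6, (1,3) g=1 f=6, (2,0) g=3 f=6, (3,2) g=2 f=4, (3,3) g=1 f=4]; closed=[(2,1), (2,2), (2,3)]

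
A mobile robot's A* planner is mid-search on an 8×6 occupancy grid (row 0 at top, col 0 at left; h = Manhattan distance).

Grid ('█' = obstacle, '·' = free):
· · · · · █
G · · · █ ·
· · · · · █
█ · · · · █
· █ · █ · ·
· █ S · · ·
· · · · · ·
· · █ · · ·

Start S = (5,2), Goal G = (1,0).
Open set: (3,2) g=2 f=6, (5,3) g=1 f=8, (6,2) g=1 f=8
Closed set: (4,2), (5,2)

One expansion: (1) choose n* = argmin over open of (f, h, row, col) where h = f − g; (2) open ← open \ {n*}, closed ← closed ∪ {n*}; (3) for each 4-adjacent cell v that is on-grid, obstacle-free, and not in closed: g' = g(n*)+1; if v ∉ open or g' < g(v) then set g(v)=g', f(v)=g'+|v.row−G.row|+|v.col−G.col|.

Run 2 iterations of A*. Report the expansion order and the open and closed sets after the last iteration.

order=[(3,2) → (2,2)]; open=[(1,2) g=4 f=6, (2,1) g=4 f=6, (2,3) g=4 f=8, (3,1) g=3 f=6, (3,3) g=3 f=8, (5,3) g=1 f=8, (6,2) g=1 f=8]; closed=[(2,2), (3,2), (4,2), (5,2)]

step 1: expand (3,2) (f=6, h=4) → closed; open now [(2,2) g=3 f=6, (3,1) g=3 f=6, (3,3) g=3 f=8, (5,3) g=1 f=8, (6,2) g=1 f=8]
step 2: expand (2,2) (f=6, h=3) → closed; open now [(1,2) g=4 f=6, (2,1) g=4 f=6, (2,3) g=4 f=8, (3,1) g=3 f=6, (3,3) g=3 f=8, (5,3) g=1 f=8, (6,2) g=1 f=8]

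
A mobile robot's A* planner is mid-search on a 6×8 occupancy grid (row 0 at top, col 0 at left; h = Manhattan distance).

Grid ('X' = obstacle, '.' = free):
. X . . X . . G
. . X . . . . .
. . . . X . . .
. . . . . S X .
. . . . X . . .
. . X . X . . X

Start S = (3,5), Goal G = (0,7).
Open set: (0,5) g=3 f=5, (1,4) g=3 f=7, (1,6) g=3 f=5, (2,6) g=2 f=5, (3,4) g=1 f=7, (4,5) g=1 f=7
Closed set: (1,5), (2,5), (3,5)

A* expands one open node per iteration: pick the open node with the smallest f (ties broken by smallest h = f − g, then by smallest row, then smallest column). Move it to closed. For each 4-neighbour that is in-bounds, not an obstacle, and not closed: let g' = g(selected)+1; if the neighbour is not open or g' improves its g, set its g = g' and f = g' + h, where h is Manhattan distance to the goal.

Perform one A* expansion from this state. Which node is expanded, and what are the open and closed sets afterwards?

expanded=(0,5); open=[(0,6) g=4 f=5, (1,4) g=3 f=7, (1,6) g=3 f=5, (2,6) g=2 f=5, (3,4) g=1 f=7, (4,5) g=1 f=7]; closed=[(0,5), (1,5), (2,5), (3,5)]

step 1: expand (0,5) (f=5, h=2) → closed; open now [(0,6) g=4 f=5, (1,4) g=3 f=7, (1,6) g=3 f=5, (2,6) g=2 f=5, (3,4) g=1 f=7, (4,5) g=1 f=7]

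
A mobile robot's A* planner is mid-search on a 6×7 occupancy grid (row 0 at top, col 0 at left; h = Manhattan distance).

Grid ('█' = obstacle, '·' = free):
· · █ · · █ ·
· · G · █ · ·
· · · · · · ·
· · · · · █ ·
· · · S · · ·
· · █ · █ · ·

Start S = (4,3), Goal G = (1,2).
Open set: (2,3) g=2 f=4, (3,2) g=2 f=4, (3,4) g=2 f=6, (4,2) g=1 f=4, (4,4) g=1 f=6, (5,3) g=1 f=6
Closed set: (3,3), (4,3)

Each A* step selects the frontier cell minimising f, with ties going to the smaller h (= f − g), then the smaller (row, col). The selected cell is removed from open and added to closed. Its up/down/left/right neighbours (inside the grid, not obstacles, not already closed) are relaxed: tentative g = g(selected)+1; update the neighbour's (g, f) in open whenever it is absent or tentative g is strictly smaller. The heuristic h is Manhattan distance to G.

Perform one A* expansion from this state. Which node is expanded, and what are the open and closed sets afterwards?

expanded=(2,3); open=[(1,3) g=3 f=4, (2,2) g=3 f=4, (2,4) g=3 f=6, (3,2) g=2 f=4, (3,4) g=2 f=6, (4,2) g=1 f=4, (4,4) g=1 f=6, (5,3) g=1 f=6]; closed=[(2,3), (3,3), (4,3)]

step 1: expand (2,3) (f=4, h=2) → closed; open now [(1,3) g=3 f=4, (2,2) g=3 f=4, (2,4) g=3 f=6, (3,2) g=2 f=4, (3,4) g=2 f=6, (4,2) g=1 f=4, (4,4) g=1 f=6, (5,3) g=1 f=6]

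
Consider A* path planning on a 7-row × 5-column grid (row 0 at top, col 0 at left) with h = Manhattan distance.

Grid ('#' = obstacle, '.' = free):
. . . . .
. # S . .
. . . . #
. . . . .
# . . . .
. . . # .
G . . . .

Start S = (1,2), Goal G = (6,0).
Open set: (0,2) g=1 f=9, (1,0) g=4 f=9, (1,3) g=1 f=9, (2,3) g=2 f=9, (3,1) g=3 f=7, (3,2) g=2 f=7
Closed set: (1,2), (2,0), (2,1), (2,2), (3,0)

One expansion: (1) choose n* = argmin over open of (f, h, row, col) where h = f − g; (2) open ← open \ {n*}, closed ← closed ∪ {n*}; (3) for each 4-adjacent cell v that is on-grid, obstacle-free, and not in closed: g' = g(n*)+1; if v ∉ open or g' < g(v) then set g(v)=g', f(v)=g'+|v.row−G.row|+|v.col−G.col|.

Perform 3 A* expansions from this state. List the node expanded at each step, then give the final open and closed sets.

order=[(3,1) → (4,1) → (5,1)]; open=[(0,2) g=1 f=9, (1,0) g=4 f=9, (1,3) g=1 f=9, (2,3) g=2 f=9, (3,2) g=2 f=7, (4,2) g=5 f=9, (5,0) g=6 f=7, (5,2) g=6 f=9, (6,1) g=6 f=7]; closed=[(1,2), (2,0), (2,1), (2,2), (3,0), (3,1), (4,1), (5,1)]

step 1: expand (3,1) (f=7, h=4) → closed; open now [(0,2) g=1 f=9, (1,0) g=4 f=9, (1,3) g=1 f=9, (2,3) g=2 f=9, (3,2) g=2 f=7, (4,1) g=4 f=7]
step 2: expand (4,1) (f=7, h=3) → closed; open now [(0,2) g=1 f=9, (1,0) g=4 f=9, (1,3) g=1 f=9, (2,3) g=2 f=9, (3,2) g=2 f=7, (4,2) g=5 f=9, (5,1) g=5 f=7]
step 3: expand (5,1) (f=7, h=2) → closed; open now [(0,2) g=1 f=9, (1,0) g=4 f=9, (1,3) g=1 f=9, (2,3) g=2 f=9, (3,2) g=2 f=7, (4,2) g=5 f=9, (5,0) g=6 f=7, (5,2) g=6 f=9, (6,1) g=6 f=7]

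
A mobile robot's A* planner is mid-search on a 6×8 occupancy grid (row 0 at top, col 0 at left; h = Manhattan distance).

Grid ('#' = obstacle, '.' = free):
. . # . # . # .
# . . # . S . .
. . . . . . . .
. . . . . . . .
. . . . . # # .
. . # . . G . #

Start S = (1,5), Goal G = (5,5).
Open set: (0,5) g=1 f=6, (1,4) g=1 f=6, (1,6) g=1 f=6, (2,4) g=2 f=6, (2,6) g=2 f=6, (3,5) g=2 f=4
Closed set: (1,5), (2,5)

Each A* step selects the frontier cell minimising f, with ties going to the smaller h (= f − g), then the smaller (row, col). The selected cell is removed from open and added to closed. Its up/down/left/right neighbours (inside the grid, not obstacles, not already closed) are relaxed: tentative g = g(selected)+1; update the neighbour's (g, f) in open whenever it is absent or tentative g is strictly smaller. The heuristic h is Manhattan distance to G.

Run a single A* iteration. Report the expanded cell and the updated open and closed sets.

step 1: expand (3,5) (f=4, h=2) → closed; open now [(0,5) g=1 f=6, (1,4) g=1 f=6, (1,6) g=1 f=6, (2,4) g=2 f=6, (2,6) g=2 f=6, (3,4) g=3 f=6, (3,6) g=3 f=6]

expanded=(3,5); open=[(0,5) g=1 f=6, (1,4) g=1 f=6, (1,6) g=1 f=6, (2,4) g=2 f=6, (2,6) g=2 f=6, (3,4) g=3 f=6, (3,6) g=3 f=6]; closed=[(1,5), (2,5), (3,5)]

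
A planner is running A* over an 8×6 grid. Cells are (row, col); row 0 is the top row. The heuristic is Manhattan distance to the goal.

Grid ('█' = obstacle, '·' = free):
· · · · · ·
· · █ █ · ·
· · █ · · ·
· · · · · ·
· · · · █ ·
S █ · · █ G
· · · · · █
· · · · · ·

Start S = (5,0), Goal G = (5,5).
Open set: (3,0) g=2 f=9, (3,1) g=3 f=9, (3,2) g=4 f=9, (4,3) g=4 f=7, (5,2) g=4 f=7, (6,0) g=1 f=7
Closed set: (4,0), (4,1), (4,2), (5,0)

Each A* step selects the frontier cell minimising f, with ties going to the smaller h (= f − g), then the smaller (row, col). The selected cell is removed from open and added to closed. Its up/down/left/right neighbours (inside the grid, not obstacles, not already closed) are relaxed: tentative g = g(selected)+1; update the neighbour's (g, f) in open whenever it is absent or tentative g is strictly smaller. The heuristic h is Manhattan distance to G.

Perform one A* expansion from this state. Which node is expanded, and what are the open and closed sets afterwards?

expanded=(4,3); open=[(3,0) g=2 f=9, (3,1) g=3 f=9, (3,2) g=4 f=9, (3,3) g=5 f=9, (5,2) g=4 f=7, (5,3) g=5 f=7, (6,0) g=1 f=7]; closed=[(4,0), (4,1), (4,2), (4,3), (5,0)]

step 1: expand (4,3) (f=7, h=3) → closed; open now [(3,0) g=2 f=9, (3,1) g=3 f=9, (3,2) g=4 f=9, (3,3) g=5 f=9, (5,2) g=4 f=7, (5,3) g=5 f=7, (6,0) g=1 f=7]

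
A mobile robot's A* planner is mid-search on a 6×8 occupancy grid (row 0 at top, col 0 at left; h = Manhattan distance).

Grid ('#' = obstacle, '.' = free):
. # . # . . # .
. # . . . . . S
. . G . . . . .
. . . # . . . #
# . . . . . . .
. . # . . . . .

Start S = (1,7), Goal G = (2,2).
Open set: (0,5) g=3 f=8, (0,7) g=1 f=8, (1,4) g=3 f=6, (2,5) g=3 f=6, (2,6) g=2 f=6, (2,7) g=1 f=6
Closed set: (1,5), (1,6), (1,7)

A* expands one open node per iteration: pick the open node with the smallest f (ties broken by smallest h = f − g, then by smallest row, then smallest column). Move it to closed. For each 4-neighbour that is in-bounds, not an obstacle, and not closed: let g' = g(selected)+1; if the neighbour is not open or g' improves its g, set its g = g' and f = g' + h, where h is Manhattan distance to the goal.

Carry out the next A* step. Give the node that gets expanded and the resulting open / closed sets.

step 1: expand (1,4) (f=6, h=3) → closed; open now [(0,4) g=4 f=8, (0,5) g=3 f=8, (0,7) g=1 f=8, (1,3) g=4 f=6, (2,4) g=4 f=6, (2,5) g=3 f=6, (2,6) g=2 f=6, (2,7) g=1 f=6]

expanded=(1,4); open=[(0,4) g=4 f=8, (0,5) g=3 f=8, (0,7) g=1 f=8, (1,3) g=4 f=6, (2,4) g=4 f=6, (2,5) g=3 f=6, (2,6) g=2 f=6, (2,7) g=1 f=6]; closed=[(1,4), (1,5), (1,6), (1,7)]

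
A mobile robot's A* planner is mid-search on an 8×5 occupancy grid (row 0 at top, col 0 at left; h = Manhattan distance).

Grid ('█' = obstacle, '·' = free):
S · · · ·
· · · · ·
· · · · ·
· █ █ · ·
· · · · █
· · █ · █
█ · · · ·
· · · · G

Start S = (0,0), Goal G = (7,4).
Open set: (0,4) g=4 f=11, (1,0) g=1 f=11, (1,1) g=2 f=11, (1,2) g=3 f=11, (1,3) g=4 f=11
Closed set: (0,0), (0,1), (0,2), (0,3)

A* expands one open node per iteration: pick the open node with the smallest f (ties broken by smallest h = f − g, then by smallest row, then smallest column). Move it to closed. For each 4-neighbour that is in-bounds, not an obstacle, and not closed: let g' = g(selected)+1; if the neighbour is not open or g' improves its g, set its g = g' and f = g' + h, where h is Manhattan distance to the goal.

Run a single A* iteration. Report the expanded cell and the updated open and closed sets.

expanded=(0,4); open=[(1,0) g=1 f=11, (1,1) g=2 f=11, (1,2) g=3 f=11, (1,3) g=4 f=11, (1,4) g=5 f=11]; closed=[(0,0), (0,1), (0,2), (0,3), (0,4)]

step 1: expand (0,4) (f=11, h=7) → closed; open now [(1,0) g=1 f=11, (1,1) g=2 f=11, (1,2) g=3 f=11, (1,3) g=4 f=11, (1,4) g=5 f=11]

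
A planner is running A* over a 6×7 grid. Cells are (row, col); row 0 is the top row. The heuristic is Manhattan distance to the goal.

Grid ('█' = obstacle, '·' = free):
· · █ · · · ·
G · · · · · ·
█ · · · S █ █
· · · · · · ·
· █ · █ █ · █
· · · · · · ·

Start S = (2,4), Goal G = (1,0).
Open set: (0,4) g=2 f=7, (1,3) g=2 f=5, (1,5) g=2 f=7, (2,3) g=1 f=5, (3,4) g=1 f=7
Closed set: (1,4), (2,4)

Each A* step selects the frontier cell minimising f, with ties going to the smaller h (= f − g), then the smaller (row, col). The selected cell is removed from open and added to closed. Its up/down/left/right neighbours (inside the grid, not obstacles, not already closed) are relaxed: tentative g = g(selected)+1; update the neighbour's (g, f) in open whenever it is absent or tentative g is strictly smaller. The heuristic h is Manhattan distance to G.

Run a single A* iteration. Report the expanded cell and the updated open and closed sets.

expanded=(1,3); open=[(0,3) g=3 f=7, (0,4) g=2 f=7, (1,2) g=3 f=5, (1,5) g=2 f=7, (2,3) g=1 f=5, (3,4) g=1 f=7]; closed=[(1,3), (1,4), (2,4)]

step 1: expand (1,3) (f=5, h=3) → closed; open now [(0,3) g=3 f=7, (0,4) g=2 f=7, (1,2) g=3 f=5, (1,5) g=2 f=7, (2,3) g=1 f=5, (3,4) g=1 f=7]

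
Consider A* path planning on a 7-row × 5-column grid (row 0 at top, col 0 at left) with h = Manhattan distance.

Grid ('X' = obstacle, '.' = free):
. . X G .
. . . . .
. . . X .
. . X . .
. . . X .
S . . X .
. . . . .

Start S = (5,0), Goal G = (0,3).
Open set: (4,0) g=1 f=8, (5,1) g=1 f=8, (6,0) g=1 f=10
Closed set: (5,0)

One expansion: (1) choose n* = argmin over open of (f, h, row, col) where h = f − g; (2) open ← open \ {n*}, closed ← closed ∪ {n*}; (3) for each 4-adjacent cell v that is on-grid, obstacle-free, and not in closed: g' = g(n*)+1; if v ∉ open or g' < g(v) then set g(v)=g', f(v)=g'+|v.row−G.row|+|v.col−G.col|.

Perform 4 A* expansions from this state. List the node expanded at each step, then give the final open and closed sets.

step 1: expand (4,0) (f=8, h=7) → closed; open now [(3,0) g=2 f=8, (4,1) g=2 f=8, (5,1) g=1 f=8, (6,0) g=1 f=10]
step 2: expand (3,0) (f=8, h=6) → closed; open now [(2,0) g=3 f=8, (3,1) g=3 f=8, (4,1) g=2 f=8, (5,1) g=1 f=8, (6,0) g=1 f=10]
step 3: expand (2,0) (f=8, h=5) → closed; open now [(1,0) g=4 f=8, (2,1) g=4 f=8, (3,1) g=3 f=8, (4,1) g=2 f=8, (5,1) g=1 f=8, (6,0) g=1 f=10]
step 4: expand (1,0) (f=8, h=4) → closed; open now [(0,0) g=5 f=8, (1,1) g=5 f=8, (2,1) g=4 f=8, (3,1) g=3 f=8, (4,1) g=2 f=8, (5,1) g=1 f=8, (6,0) g=1 f=10]

order=[(4,0) → (3,0) → (2,0) → (1,0)]; open=[(0,0) g=5 f=8, (1,1) g=5 f=8, (2,1) g=4 f=8, (3,1) g=3 f=8, (4,1) g=2 f=8, (5,1) g=1 f=8, (6,0) g=1 f=10]; closed=[(1,0), (2,0), (3,0), (4,0), (5,0)]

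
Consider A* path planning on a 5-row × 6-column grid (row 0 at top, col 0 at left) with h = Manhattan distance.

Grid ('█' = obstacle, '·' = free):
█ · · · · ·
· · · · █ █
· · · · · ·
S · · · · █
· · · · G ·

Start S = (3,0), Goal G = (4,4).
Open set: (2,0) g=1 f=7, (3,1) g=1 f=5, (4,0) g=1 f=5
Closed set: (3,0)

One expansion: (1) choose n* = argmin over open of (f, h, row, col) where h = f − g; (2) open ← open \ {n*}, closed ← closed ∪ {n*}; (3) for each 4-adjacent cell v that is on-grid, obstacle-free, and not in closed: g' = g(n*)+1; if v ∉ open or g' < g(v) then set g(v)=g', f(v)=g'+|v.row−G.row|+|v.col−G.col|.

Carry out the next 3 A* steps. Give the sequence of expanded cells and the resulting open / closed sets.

order=[(3,1) → (3,2) → (3,3)]; open=[(2,0) g=1 f=7, (2,1) g=2 f=7, (2,2) g=3 f=7, (2,3) g=4 f=7, (3,4) g=4 f=5, (4,0) g=1 f=5, (4,1) g=2 f=5, (4,2) g=3 f=5, (4,3) g=4 f=5]; closed=[(3,0), (3,1), (3,2), (3,3)]

step 1: expand (3,1) (f=5, h=4) → closed; open now [(2,0) g=1 f=7, (2,1) g=2 f=7, (3,2) g=2 f=5, (4,0) g=1 f=5, (4,1) g=2 f=5]
step 2: expand (3,2) (f=5, h=3) → closed; open now [(2,0) g=1 f=7, (2,1) g=2 f=7, (2,2) g=3 f=7, (3,3) g=3 f=5, (4,0) g=1 f=5, (4,1) g=2 f=5, (4,2) g=3 f=5]
step 3: expand (3,3) (f=5, h=2) → closed; open now [(2,0) g=1 f=7, (2,1) g=2 f=7, (2,2) g=3 f=7, (2,3) g=4 f=7, (3,4) g=4 f=5, (4,0) g=1 f=5, (4,1) g=2 f=5, (4,2) g=3 f=5, (4,3) g=4 f=5]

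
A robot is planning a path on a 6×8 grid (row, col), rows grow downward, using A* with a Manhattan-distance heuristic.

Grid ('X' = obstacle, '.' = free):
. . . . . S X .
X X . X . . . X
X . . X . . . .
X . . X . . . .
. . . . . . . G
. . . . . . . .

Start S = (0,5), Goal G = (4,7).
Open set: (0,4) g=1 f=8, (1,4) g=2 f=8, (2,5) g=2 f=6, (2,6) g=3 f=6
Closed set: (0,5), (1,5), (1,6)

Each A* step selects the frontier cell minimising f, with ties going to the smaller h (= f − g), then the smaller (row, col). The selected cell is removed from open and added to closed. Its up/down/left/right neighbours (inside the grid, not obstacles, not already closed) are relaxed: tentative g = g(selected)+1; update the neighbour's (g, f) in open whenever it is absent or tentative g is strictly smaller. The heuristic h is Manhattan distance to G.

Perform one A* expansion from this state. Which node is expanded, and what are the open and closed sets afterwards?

expanded=(2,6); open=[(0,4) g=1 f=8, (1,4) g=2 f=8, (2,5) g=2 f=6, (2,7) g=4 f=6, (3,6) g=4 f=6]; closed=[(0,5), (1,5), (1,6), (2,6)]

step 1: expand (2,6) (f=6, h=3) → closed; open now [(0,4) g=1 f=8, (1,4) g=2 f=8, (2,5) g=2 f=6, (2,7) g=4 f=6, (3,6) g=4 f=6]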